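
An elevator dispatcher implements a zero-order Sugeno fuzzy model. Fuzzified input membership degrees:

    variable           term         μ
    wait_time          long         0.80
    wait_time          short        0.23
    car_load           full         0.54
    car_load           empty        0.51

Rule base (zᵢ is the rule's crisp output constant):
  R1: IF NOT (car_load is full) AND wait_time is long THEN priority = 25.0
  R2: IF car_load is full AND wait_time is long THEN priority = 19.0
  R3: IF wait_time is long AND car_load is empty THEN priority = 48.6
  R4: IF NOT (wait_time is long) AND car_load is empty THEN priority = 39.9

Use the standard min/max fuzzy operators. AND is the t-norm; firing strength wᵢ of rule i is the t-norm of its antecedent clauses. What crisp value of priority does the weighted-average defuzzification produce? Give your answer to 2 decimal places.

31.89

R1 (z=25.0): ¬full=1−0.54=0.46, long=0.80; AND[min(a, b)] → w = 0.46
R2 (z=19.0): full=0.54, long=0.80; AND[min(a, b)] → w = 0.54
R3 (z=48.6): long=0.80, empty=0.51; AND[min(a, b)] → w = 0.51
R4 (z=39.9): ¬long=1−0.80=0.20, empty=0.51; AND[min(a, b)] → w = 0.20
Weighted average = (0.46·25.0 + 0.54·19.0 + 0.51·48.6 + 0.20·39.9) / (0.46 + 0.54 + 0.51 + 0.20)
  = 54.5260 / 1.7100 = 31.89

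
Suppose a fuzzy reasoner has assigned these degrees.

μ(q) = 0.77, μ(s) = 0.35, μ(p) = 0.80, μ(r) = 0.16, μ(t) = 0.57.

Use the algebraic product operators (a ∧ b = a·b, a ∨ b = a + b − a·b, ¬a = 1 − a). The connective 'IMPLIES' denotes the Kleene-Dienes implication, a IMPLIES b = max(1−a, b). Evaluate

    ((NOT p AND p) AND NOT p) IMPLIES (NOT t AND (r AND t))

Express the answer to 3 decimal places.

NOT p = 1 − 0.8000 = 0.2000
NOT p AND p = a·b on (0.2000, 0.8000) = 0.1600
NOT p = 1 − 0.8000 = 0.2000
(NOT p AND p) AND NOT p = a·b on (0.1600, 0.2000) = 0.0320
NOT t = 1 − 0.5700 = 0.4300
r AND t = a·b on (0.1600, 0.5700) = 0.0912
NOT t AND (r AND t) = a·b on (0.4300, 0.0912) = 0.0392
((NOT p AND p) AND NOT p) IMPLIES (NOT t AND (r AND t))  [Kleene-Dienes: max(1−a, b)] with a=0.0320, b=0.0392 → 0.9680

0.968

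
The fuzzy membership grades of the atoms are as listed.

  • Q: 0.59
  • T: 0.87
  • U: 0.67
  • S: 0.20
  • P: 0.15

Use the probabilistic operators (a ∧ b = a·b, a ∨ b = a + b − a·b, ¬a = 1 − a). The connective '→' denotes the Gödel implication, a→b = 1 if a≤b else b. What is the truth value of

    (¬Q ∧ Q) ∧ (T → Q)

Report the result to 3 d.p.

¬Q = 1 − 0.5900 = 0.4100
¬Q ∧ Q = a·b on (0.4100, 0.5900) = 0.2419
T → Q  [Gödel: 1 if a≤b else b] with a=0.8700, b=0.5900 → 0.5900
(¬Q ∧ Q) ∧ (T → Q) = a·b on (0.2419, 0.5900) = 0.1427

0.143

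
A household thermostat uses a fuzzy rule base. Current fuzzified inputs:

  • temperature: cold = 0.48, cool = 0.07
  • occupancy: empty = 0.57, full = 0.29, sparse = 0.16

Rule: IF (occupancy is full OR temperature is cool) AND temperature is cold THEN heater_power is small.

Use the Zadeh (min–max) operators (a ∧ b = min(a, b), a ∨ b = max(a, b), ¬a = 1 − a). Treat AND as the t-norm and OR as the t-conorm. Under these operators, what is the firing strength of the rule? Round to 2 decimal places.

0.29

firing strength: (full=0.29 OR cool=0.07) = 0.29; AND[min(a, b)] with cold=0.48 → w = 0.29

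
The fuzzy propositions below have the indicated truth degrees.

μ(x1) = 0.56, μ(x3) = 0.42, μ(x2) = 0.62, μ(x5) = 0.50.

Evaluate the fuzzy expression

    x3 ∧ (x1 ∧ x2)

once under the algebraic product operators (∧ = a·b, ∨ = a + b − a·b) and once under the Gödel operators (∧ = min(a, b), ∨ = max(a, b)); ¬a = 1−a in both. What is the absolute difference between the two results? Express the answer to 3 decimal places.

0.274

Under algebraic product:
  x1 ∧ x2 = a·b on (0.5600, 0.6200) = 0.3472
  x3 ∧ (x1 ∧ x2) = a·b on (0.4200, 0.3472) = 0.1458
  → value = 0.1458
Under Gödel:
  x1 ∧ x2 = min(a, b) on (0.56, 0.62) = 0.56
  x3 ∧ (x1 ∧ x2) = min(a, b) on (0.42, 0.56) = 0.42
  → value = 0.4200
|0.1458 − 0.4200| = 0.274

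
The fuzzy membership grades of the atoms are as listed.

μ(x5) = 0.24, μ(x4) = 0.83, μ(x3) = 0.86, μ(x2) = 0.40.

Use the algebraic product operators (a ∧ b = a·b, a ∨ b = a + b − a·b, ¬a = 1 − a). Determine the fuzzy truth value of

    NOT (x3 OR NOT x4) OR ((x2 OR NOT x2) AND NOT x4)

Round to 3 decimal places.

0.230

NOT x4 = 1 − 0.8300 = 0.1700
x3 OR NOT x4 = a + b − a·b on (0.8600, 0.1700) = 0.8838
NOT (x3 OR NOT x4) = 1 − 0.8838 = 0.1162
NOT x2 = 1 − 0.4000 = 0.6000
x2 OR NOT x2 = a + b − a·b on (0.4000, 0.6000) = 0.7600
NOT x4 = 1 − 0.8300 = 0.1700
(x2 OR NOT x2) AND NOT x4 = a·b on (0.7600, 0.1700) = 0.1292
NOT (x3 OR NOT x4) OR ((x2 OR NOT x2) AND NOT x4) = a + b − a·b on (0.1162, 0.1292) = 0.2304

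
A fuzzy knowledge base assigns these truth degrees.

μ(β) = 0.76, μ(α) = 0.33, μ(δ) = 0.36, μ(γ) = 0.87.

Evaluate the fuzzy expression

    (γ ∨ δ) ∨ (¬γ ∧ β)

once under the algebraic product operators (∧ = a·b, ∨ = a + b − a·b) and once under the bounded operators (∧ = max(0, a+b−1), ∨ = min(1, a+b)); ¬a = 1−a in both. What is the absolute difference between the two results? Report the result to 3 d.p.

Under algebraic product:
  γ ∨ δ = a + b − a·b on (0.8700, 0.3600) = 0.9168
  ¬γ = 1 − 0.8700 = 0.1300
  ¬γ ∧ β = a·b on (0.1300, 0.7600) = 0.0988
  (γ ∨ δ) ∨ (¬γ ∧ β) = a + b − a·b on (0.9168, 0.0988) = 0.9250
  → value = 0.9250
Under bounded:
  γ ∨ δ = min(1, a+b) on (0.87, 0.36) = 1.00
  ¬γ = 1 − 0.87 = 0.13
  ¬γ ∧ β = max(0, a+b−1) on (0.13, 0.76) = 0.00
  (γ ∨ δ) ∨ (¬γ ∧ β) = min(1, a+b) on (1.00, 0.00) = 1.00
  → value = 1.0000
|0.9250 − 1.0000| = 0.075

0.075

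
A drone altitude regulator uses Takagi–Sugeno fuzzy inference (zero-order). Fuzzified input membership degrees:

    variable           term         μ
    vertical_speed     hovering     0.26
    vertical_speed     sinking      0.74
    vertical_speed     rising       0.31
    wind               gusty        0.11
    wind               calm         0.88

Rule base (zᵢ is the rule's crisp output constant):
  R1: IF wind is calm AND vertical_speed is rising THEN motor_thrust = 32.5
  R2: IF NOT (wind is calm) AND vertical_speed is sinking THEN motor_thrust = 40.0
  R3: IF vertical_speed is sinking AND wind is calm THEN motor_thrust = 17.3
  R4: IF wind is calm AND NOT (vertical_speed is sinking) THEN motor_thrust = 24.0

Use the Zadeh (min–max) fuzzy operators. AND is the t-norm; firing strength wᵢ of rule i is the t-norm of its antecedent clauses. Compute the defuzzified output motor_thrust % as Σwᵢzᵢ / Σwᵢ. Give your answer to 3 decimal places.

23.718

R1 (z=32.5): calm=0.88, rising=0.31; AND[min(a, b)] → w = 0.31
R2 (z=40.0): ¬calm=1−0.88=0.12, sinking=0.74; AND[min(a, b)] → w = 0.12
R3 (z=17.3): sinking=0.74, calm=0.88; AND[min(a, b)] → w = 0.74
R4 (z=24.0): calm=0.88, ¬sinking=1−0.74=0.26; AND[min(a, b)] → w = 0.26
Weighted average = (0.31·32.5 + 0.12·40.0 + 0.74·17.3 + 0.26·24.0) / (0.31 + 0.12 + 0.74 + 0.26)
  = 33.9170 / 1.4300 = 23.718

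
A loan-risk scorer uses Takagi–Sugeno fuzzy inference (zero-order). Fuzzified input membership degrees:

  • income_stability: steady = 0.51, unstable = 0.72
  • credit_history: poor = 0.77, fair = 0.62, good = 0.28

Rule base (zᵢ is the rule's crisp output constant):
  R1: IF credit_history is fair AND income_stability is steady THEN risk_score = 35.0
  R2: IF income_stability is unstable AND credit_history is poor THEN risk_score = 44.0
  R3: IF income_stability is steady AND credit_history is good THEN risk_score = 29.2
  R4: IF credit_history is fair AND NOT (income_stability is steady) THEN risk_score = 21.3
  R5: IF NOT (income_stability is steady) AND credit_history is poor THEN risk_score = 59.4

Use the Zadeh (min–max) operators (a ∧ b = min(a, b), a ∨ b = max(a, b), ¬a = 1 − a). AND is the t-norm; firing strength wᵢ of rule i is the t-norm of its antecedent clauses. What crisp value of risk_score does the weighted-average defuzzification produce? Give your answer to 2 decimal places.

R1 (z=35.0): fair=0.62, steady=0.51; AND[min(a, b)] → w = 0.51
R2 (z=44.0): unstable=0.72, poor=0.77; AND[min(a, b)] → w = 0.72
R3 (z=29.2): steady=0.51, good=0.28; AND[min(a, b)] → w = 0.28
R4 (z=21.3): fair=0.62, ¬steady=1−0.51=0.49; AND[min(a, b)] → w = 0.49
R5 (z=59.4): ¬steady=1−0.51=0.49, poor=0.77; AND[min(a, b)] → w = 0.49
Weighted average = (0.51·35.0 + 0.72·44.0 + 0.28·29.2 + 0.49·21.3 + 0.49·59.4) / (0.51 + 0.72 + 0.28 + 0.49 + 0.49)
  = 97.2490 / 2.4900 = 39.06

39.06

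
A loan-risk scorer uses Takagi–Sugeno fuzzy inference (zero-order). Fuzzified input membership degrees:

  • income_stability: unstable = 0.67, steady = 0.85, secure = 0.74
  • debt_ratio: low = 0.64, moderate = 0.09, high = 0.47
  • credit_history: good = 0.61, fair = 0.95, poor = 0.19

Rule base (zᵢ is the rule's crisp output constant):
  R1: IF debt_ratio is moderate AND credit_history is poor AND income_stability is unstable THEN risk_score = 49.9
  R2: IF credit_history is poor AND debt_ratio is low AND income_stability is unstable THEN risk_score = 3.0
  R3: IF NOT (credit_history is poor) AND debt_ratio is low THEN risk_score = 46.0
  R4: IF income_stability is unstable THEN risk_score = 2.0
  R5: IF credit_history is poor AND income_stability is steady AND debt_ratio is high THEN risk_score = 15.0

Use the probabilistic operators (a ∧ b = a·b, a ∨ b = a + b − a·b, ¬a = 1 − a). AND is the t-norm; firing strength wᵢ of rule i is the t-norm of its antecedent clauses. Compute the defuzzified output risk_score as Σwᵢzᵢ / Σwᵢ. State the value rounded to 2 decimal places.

20.00

R1 (z=49.9): moderate=0.09, poor=0.19, unstable=0.67; AND[a·b] → w = 0.0115
R2 (z=3.0): poor=0.19, low=0.64, unstable=0.67; AND[a·b] → w = 0.0815
R3 (z=46.0): ¬poor=1−0.19=0.81, low=0.64; AND[a·b] → w = 0.5184
R4 (z=2.0): unstable=0.67 → w = 0.6700
R5 (z=15.0): poor=0.19, steady=0.85, high=0.47; AND[a·b] → w = 0.0759
Weighted average = (0.0115·49.9 + 0.0815·3.0 + 0.5184·46.0 + 0.6700·2.0 + 0.0759·15.0) / (0.0115 + 0.0815 + 0.5184 + 0.6700 + 0.0759)
  = 27.1411 / 1.3572 = 20.00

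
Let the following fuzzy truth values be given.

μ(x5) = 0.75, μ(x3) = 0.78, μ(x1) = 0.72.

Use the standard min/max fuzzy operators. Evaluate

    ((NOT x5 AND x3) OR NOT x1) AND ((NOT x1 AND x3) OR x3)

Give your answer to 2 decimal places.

0.28

NOT x5 = 1 − 0.75 = 0.25
NOT x5 AND x3 = min(a, b) on (0.25, 0.78) = 0.25
NOT x1 = 1 − 0.72 = 0.28
(NOT x5 AND x3) OR NOT x1 = max(a, b) on (0.25, 0.28) = 0.28
NOT x1 = 1 − 0.72 = 0.28
NOT x1 AND x3 = min(a, b) on (0.28, 0.78) = 0.28
(NOT x1 AND x3) OR x3 = max(a, b) on (0.28, 0.78) = 0.78
((NOT x5 AND x3) OR NOT x1) AND ((NOT x1 AND x3) OR x3) = min(a, b) on (0.28, 0.78) = 0.28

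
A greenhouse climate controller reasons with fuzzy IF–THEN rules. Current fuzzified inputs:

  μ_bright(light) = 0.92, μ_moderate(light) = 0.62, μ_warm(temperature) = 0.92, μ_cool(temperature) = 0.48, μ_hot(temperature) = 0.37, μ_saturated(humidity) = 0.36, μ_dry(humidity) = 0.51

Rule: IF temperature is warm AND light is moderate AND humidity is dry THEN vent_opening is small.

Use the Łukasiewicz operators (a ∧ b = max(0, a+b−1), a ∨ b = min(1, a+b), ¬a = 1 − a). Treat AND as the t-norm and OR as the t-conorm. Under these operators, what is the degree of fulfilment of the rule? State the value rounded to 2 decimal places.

0.05

firing strength: warm=0.92, moderate=0.62, dry=0.51; AND[max(0, a+b−1)] → w = 0.05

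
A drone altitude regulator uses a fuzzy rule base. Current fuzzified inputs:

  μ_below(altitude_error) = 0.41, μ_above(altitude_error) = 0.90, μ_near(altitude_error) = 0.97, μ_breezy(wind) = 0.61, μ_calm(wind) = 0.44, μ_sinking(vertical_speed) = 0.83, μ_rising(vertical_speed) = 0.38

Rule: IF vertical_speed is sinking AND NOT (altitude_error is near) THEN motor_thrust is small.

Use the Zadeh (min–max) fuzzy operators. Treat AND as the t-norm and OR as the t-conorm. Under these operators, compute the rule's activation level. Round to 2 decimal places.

firing strength: sinking=0.83, ¬near=1−0.97=0.03; AND[min(a, b)] → w = 0.03

0.03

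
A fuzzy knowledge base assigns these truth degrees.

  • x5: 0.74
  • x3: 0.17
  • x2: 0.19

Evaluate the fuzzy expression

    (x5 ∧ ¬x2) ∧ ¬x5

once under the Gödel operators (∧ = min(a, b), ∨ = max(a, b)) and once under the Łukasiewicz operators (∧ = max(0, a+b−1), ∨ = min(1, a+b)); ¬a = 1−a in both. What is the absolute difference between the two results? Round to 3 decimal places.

0.260

Under Gödel:
  ¬x2 = 1 − 0.19 = 0.81
  x5 ∧ ¬x2 = min(a, b) on (0.74, 0.81) = 0.74
  ¬x5 = 1 − 0.74 = 0.26
  (x5 ∧ ¬x2) ∧ ¬x5 = min(a, b) on (0.74, 0.26) = 0.26
  → value = 0.2600
Under Łukasiewicz:
  ¬x2 = 1 − 0.19 = 0.81
  x5 ∧ ¬x2 = max(0, a+b−1) on (0.74, 0.81) = 0.55
  ¬x5 = 1 − 0.74 = 0.26
  (x5 ∧ ¬x2) ∧ ¬x5 = max(0, a+b−1) on (0.55, 0.26) = 0.00
  → value = 0.0000
|0.2600 − 0.0000| = 0.260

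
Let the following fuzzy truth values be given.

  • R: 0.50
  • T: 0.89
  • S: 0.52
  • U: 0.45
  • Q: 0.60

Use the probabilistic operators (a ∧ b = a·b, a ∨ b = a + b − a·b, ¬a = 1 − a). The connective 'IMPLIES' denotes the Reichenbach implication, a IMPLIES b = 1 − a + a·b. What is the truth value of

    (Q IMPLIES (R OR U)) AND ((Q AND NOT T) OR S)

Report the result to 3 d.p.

R OR U = a + b − a·b on (0.5000, 0.4500) = 0.7250
Q IMPLIES (R OR U)  [Reichenbach: 1 − a + a·b] with a=0.6000, b=0.7250 → 0.8350
NOT T = 1 − 0.8900 = 0.1100
Q AND NOT T = a·b on (0.6000, 0.1100) = 0.0660
(Q AND NOT T) OR S = a + b − a·b on (0.0660, 0.5200) = 0.5517
(Q IMPLIES (R OR U)) AND ((Q AND NOT T) OR S) = a·b on (0.8350, 0.5517) = 0.4607

0.461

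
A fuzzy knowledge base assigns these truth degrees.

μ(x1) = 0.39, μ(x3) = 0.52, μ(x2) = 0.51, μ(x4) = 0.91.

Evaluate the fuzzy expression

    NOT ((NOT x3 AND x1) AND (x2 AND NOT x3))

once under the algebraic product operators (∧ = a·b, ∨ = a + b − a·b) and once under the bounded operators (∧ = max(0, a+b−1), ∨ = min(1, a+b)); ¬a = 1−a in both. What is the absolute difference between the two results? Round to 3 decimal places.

0.046

Under algebraic product:
  NOT x3 = 1 − 0.5200 = 0.4800
  NOT x3 AND x1 = a·b on (0.4800, 0.3900) = 0.1872
  NOT x3 = 1 − 0.5200 = 0.4800
  x2 AND NOT x3 = a·b on (0.5100, 0.4800) = 0.2448
  (NOT x3 AND x1) AND (x2 AND NOT x3) = a·b on (0.1872, 0.2448) = 0.0458
  NOT ((NOT x3 AND x1) AND (x2 AND NOT x3)) = 1 − 0.0458 = 0.9542
  → value = 0.9542
Under bounded:
  NOT x3 = 1 − 0.52 = 0.48
  NOT x3 AND x1 = max(0, a+b−1) on (0.48, 0.39) = 0.00
  NOT x3 = 1 − 0.52 = 0.48
  x2 AND NOT x3 = max(0, a+b−1) on (0.51, 0.48) = 0.00
  (NOT x3 AND x1) AND (x2 AND NOT x3) = max(0, a+b−1) on (0.00, 0.00) = 0.00
  NOT ((NOT x3 AND x1) AND (x2 AND NOT x3)) = 1 − 0.00 = 1.00
  → value = 1.0000
|0.9542 − 1.0000| = 0.046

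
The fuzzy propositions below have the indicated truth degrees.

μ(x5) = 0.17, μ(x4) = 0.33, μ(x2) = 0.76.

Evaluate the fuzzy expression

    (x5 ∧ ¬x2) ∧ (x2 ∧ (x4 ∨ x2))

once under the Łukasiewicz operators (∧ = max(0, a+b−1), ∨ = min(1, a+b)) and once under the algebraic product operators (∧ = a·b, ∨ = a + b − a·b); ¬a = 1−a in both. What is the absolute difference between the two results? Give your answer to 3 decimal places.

Under Łukasiewicz:
  ¬x2 = 1 − 0.76 = 0.24
  x5 ∧ ¬x2 = max(0, a+b−1) on (0.17, 0.24) = 0.00
  x4 ∨ x2 = min(1, a+b) on (0.33, 0.76) = 1.00
  x2 ∧ (x4 ∨ x2) = max(0, a+b−1) on (0.76, 1.00) = 0.76
  (x5 ∧ ¬x2) ∧ (x2 ∧ (x4 ∨ x2)) = max(0, a+b−1) on (0.00, 0.76) = 0.00
  → value = 0.0000
Under algebraic product:
  ¬x2 = 1 − 0.7600 = 0.2400
  x5 ∧ ¬x2 = a·b on (0.1700, 0.2400) = 0.0408
  x4 ∨ x2 = a + b − a·b on (0.3300, 0.7600) = 0.8392
  x2 ∧ (x4 ∨ x2) = a·b on (0.7600, 0.8392) = 0.6378
  (x5 ∧ ¬x2) ∧ (x2 ∧ (x4 ∨ x2)) = a·b on (0.0408, 0.6378) = 0.0260
  → value = 0.0260
|0.0000 − 0.0260| = 0.026

0.026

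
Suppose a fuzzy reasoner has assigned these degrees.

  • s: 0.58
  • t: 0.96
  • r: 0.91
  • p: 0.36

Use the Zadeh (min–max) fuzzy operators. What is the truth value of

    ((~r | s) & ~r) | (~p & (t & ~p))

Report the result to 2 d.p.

~r = 1 − 0.91 = 0.09
~r | s = max(a, b) on (0.09, 0.58) = 0.58
~r = 1 − 0.91 = 0.09
(~r | s) & ~r = min(a, b) on (0.58, 0.09) = 0.09
~p = 1 − 0.36 = 0.64
~p = 1 − 0.36 = 0.64
t & ~p = min(a, b) on (0.96, 0.64) = 0.64
~p & (t & ~p) = min(a, b) on (0.64, 0.64) = 0.64
((~r | s) & ~r) | (~p & (t & ~p)) = max(a, b) on (0.09, 0.64) = 0.64

0.64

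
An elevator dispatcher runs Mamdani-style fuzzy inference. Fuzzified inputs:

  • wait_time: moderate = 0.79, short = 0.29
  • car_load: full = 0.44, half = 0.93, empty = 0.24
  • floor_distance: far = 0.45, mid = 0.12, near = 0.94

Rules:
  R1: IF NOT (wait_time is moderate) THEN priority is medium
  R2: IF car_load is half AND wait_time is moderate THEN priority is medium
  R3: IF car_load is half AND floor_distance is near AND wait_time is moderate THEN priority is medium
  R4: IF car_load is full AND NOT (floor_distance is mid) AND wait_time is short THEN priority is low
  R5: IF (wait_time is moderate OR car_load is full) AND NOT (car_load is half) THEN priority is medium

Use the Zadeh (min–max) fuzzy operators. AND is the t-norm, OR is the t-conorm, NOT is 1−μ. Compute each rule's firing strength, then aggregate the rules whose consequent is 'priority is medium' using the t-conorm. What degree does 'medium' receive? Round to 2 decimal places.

0.79

R1: ¬moderate=1−0.79=0.21 → w = 0.21
R2: half=0.93, moderate=0.79; AND[min(a, b)] → w = 0.79
R3: half=0.93, near=0.94, moderate=0.79; AND[min(a, b)] → w = 0.79
R4: full=0.44, ¬mid=1−0.12=0.88, short=0.29; AND[min(a, b)] → w = 0.29
R5: (moderate=0.79 OR full=0.44) = 0.79; AND[min(a, b)] with ¬half=1−0.93=0.07 → w = 0.07
Rules with consequent 'medium': {R1, R2, R3, R5} → strengths 0.21, 0.79, 0.79, 0.07
Aggregate via t-conorm [max(a, b)]: 0.79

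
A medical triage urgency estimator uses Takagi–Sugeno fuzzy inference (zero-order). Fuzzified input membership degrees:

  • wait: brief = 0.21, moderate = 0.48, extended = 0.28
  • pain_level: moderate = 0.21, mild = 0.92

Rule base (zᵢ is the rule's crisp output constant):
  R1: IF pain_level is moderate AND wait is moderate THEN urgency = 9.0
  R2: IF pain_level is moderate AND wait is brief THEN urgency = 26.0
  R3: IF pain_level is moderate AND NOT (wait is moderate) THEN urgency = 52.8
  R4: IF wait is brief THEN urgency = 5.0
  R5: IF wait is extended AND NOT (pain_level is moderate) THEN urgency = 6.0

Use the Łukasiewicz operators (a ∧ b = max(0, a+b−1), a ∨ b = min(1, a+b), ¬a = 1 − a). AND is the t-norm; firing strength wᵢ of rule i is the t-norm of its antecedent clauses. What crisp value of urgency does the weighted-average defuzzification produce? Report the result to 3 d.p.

5.250

R1 (z=9.0): moderate=0.21, moderate=0.48; AND[max(0, a+b−1)] → w = 0.00
R2 (z=26.0): moderate=0.21, brief=0.21; AND[max(0, a+b−1)] → w = 0.00
R3 (z=52.8): moderate=0.21, ¬moderate=1−0.48=0.52; AND[max(0, a+b−1)] → w = 0.00
R4 (z=5.0): brief=0.21 → w = 0.21
R5 (z=6.0): extended=0.28, ¬moderate=1−0.21=0.79; AND[max(0, a+b−1)] → w = 0.07
Weighted average = (0.00·9.0 + 0.00·26.0 + 0.00·52.8 + 0.21·5.0 + 0.07·6.0) / (0.00 + 0.00 + 0.00 + 0.21 + 0.07)
  = 1.4700 / 0.2800 = 5.250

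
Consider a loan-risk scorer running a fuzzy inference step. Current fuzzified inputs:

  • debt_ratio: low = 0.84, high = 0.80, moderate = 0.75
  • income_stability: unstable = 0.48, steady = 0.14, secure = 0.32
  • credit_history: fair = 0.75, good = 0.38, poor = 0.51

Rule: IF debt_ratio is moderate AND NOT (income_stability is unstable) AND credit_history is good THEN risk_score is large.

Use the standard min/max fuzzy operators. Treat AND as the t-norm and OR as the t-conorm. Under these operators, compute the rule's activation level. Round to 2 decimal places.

firing strength: moderate=0.75, ¬unstable=1−0.48=0.52, good=0.38; AND[min(a, b)] → w = 0.38

0.38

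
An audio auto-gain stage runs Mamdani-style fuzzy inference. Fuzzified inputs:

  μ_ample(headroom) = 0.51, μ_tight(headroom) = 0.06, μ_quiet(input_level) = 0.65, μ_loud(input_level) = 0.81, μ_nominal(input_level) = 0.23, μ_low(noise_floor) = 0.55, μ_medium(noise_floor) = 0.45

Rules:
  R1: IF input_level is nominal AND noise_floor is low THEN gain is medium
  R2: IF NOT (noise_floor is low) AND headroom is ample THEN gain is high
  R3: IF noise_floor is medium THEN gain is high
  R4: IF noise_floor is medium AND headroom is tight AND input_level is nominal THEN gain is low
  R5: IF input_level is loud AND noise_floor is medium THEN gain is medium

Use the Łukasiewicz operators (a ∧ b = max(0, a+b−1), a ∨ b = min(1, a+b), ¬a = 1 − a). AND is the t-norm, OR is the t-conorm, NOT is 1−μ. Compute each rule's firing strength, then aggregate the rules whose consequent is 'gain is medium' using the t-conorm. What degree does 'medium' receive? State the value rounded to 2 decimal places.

R1: nominal=0.23, low=0.55; AND[max(0, a+b−1)] → w = 0.00
R2: ¬low=1−0.55=0.45, ample=0.51; AND[max(0, a+b−1)] → w = 0.00
R3: medium=0.45 → w = 0.45
R4: medium=0.45, tight=0.06, nominal=0.23; AND[max(0, a+b−1)] → w = 0.00
R5: loud=0.81, medium=0.45; AND[max(0, a+b−1)] → w = 0.26
Rules with consequent 'medium': {R1, R5} → strengths 0.00, 0.26
Aggregate via t-conorm [min(1, a+b)]: 0.26

0.26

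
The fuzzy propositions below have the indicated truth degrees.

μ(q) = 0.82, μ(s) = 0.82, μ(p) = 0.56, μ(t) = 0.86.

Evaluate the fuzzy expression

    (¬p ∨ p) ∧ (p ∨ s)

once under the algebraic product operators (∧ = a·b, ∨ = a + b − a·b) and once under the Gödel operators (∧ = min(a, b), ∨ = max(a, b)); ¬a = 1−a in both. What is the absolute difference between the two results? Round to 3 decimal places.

0.134

Under algebraic product:
  ¬p = 1 − 0.5600 = 0.4400
  ¬p ∨ p = a + b − a·b on (0.4400, 0.5600) = 0.7536
  p ∨ s = a + b − a·b on (0.5600, 0.8200) = 0.9208
  (¬p ∨ p) ∧ (p ∨ s) = a·b on (0.7536, 0.9208) = 0.6939
  → value = 0.6939
Under Gödel:
  ¬p = 1 − 0.56 = 0.44
  ¬p ∨ p = max(a, b) on (0.44, 0.56) = 0.56
  p ∨ s = max(a, b) on (0.56, 0.82) = 0.82
  (¬p ∨ p) ∧ (p ∨ s) = min(a, b) on (0.56, 0.82) = 0.56
  → value = 0.5600
|0.6939 − 0.5600| = 0.134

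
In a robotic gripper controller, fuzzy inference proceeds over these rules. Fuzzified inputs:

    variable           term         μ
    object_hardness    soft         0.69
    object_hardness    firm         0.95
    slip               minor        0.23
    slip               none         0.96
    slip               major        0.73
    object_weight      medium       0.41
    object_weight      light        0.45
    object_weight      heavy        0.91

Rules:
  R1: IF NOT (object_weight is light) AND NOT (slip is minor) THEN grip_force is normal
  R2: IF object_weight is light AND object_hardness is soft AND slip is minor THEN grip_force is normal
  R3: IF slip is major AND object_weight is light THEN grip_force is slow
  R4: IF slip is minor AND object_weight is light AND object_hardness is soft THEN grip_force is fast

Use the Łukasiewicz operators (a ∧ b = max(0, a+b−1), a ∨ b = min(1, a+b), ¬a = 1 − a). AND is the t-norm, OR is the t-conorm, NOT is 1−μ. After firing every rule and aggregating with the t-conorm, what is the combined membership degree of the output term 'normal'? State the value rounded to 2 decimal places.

R1: ¬light=1−0.45=0.55, ¬minor=1−0.23=0.77; AND[max(0, a+b−1)] → w = 0.32
R2: light=0.45, soft=0.69, minor=0.23; AND[max(0, a+b−1)] → w = 0.00
R3: major=0.73, light=0.45; AND[max(0, a+b−1)] → w = 0.18
R4: minor=0.23, light=0.45, soft=0.69; AND[max(0, a+b−1)] → w = 0.00
Rules with consequent 'normal': {R1, R2} → strengths 0.32, 0.00
Aggregate via t-conorm [min(1, a+b)]: 0.32

0.32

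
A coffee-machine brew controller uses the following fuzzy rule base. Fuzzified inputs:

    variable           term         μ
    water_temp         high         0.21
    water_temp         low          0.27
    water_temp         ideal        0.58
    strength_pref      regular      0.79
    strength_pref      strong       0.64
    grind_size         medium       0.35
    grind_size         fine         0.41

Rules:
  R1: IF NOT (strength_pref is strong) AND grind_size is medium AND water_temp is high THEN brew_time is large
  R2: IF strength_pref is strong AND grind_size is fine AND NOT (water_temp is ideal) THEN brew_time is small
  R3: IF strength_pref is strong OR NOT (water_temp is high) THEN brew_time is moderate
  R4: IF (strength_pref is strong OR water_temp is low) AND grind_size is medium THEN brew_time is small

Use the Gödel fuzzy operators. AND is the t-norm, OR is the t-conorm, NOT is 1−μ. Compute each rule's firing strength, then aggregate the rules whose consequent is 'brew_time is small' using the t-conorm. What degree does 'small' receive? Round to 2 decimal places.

0.41

R1: ¬strong=1−0.64=0.36, medium=0.35, high=0.21; AND[min(a, b)] → w = 0.21
R2: strong=0.64, fine=0.41, ¬ideal=1−0.58=0.42; AND[min(a, b)] → w = 0.41
R3: strong=0.64, ¬high=1−0.21=0.79; OR[max(a, b)] → w = 0.79
R4: (strong=0.64 OR low=0.27) = 0.64; AND[min(a, b)] with medium=0.35 → w = 0.35
Rules with consequent 'small': {R2, R4} → strengths 0.41, 0.35
Aggregate via t-conorm [max(a, b)]: 0.41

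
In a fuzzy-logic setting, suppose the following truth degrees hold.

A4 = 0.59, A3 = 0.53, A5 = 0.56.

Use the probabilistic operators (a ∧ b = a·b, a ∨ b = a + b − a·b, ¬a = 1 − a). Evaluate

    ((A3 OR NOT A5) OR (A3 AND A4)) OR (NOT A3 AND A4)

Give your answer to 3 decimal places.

0.869

NOT A5 = 1 − 0.5600 = 0.4400
A3 OR NOT A5 = a + b − a·b on (0.5300, 0.4400) = 0.7368
A3 AND A4 = a·b on (0.5300, 0.5900) = 0.3127
(A3 OR NOT A5) OR (A3 AND A4) = a + b − a·b on (0.7368, 0.3127) = 0.8191
NOT A3 = 1 − 0.5300 = 0.4700
NOT A3 AND A4 = a·b on (0.4700, 0.5900) = 0.2773
((A3 OR NOT A5) OR (A3 AND A4)) OR (NOT A3 AND A4) = a + b − a·b on (0.8191, 0.2773) = 0.8693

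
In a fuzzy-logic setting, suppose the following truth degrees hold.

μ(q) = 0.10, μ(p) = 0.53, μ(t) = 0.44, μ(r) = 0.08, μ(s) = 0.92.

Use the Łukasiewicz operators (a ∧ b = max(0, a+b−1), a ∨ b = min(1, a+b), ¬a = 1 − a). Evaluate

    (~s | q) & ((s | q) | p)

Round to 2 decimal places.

~s = 1 − 0.92 = 0.08
~s | q = min(1, a+b) on (0.08, 0.10) = 0.18
s | q = min(1, a+b) on (0.92, 0.10) = 1.00
(s | q) | p = min(1, a+b) on (1.00, 0.53) = 1.00
(~s | q) & ((s | q) | p) = max(0, a+b−1) on (0.18, 1.00) = 0.18

0.18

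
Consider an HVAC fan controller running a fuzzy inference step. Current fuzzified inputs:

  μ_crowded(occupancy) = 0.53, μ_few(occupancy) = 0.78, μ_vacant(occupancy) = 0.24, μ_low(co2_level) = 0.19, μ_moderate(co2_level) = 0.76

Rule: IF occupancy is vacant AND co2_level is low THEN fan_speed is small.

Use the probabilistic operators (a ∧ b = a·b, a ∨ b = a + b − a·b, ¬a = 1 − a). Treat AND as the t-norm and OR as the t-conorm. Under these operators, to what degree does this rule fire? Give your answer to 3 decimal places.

firing strength: vacant=0.24, low=0.19; AND[a·b] → w = 0.0456

0.046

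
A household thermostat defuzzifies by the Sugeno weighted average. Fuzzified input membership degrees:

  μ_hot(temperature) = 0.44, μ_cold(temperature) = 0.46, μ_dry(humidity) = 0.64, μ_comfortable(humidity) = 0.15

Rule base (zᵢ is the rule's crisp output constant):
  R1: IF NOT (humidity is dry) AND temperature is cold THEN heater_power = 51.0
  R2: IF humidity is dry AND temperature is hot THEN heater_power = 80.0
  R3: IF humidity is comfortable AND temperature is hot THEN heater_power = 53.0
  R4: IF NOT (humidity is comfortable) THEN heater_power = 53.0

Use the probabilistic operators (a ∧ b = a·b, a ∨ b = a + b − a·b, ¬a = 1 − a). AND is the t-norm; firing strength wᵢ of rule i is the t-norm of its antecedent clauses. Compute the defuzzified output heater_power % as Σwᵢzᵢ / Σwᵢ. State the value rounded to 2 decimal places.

58.33

R1 (z=51.0): ¬dry=1−0.64=0.36, cold=0.46; AND[a·b] → w = 0.1656
R2 (z=80.0): dry=0.64, hot=0.44; AND[a·b] → w = 0.2816
R3 (z=53.0): comfortable=0.15, hot=0.44; AND[a·b] → w = 0.0660
R4 (z=53.0): ¬comfortable=1−0.15=0.85 → w = 0.8500
Weighted average = (0.1656·51.0 + 0.2816·80.0 + 0.0660·53.0 + 0.8500·53.0) / (0.1656 + 0.2816 + 0.0660 + 0.8500)
  = 79.5216 / 1.3632 = 58.33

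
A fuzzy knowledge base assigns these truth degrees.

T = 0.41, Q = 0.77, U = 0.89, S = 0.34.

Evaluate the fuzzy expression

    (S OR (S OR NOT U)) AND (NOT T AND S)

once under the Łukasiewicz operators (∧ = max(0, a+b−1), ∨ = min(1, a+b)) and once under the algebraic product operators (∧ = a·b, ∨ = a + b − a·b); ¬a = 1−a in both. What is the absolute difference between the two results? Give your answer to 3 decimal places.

0.123

Under Łukasiewicz:
  NOT U = 1 − 0.89 = 0.11
  S OR NOT U = min(1, a+b) on (0.34, 0.11) = 0.45
  S OR (S OR NOT U) = min(1, a+b) on (0.34, 0.45) = 0.79
  NOT T = 1 − 0.41 = 0.59
  NOT T AND S = max(0, a+b−1) on (0.59, 0.34) = 0.00
  (S OR (S OR NOT U)) AND (NOT T AND S) = max(0, a+b−1) on (0.79, 0.00) = 0.00
  → value = 0.0000
Under algebraic product:
  NOT U = 1 − 0.8900 = 0.1100
  S OR NOT U = a + b − a·b on (0.3400, 0.1100) = 0.4126
  S OR (S OR NOT U) = a + b − a·b on (0.3400, 0.4126) = 0.6123
  NOT T = 1 − 0.4100 = 0.5900
  NOT T AND S = a·b on (0.5900, 0.3400) = 0.2006
  (S OR (S OR NOT U)) AND (NOT T AND S) = a·b on (0.6123, 0.2006) = 0.1228
  → value = 0.1228
|0.0000 − 0.1228| = 0.123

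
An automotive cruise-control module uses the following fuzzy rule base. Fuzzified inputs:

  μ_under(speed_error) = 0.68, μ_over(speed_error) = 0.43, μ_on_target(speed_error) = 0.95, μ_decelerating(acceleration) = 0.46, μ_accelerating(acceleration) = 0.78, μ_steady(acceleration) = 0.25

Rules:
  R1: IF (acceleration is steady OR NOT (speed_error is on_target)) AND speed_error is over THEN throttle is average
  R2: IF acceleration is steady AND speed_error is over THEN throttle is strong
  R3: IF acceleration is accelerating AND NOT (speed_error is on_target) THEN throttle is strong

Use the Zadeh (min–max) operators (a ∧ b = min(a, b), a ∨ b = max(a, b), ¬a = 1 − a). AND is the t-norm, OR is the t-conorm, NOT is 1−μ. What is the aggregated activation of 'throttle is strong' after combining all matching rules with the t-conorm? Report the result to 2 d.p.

R1: (steady=0.25 OR ¬on_target=1−0.95=0.05) = 0.25; AND[min(a, b)] with over=0.43 → w = 0.25
R2: steady=0.25, over=0.43; AND[min(a, b)] → w = 0.25
R3: accelerating=0.78, ¬on_target=1−0.95=0.05; AND[min(a, b)] → w = 0.05
Rules with consequent 'strong': {R2, R3} → strengths 0.25, 0.05
Aggregate via t-conorm [max(a, b)]: 0.25

0.25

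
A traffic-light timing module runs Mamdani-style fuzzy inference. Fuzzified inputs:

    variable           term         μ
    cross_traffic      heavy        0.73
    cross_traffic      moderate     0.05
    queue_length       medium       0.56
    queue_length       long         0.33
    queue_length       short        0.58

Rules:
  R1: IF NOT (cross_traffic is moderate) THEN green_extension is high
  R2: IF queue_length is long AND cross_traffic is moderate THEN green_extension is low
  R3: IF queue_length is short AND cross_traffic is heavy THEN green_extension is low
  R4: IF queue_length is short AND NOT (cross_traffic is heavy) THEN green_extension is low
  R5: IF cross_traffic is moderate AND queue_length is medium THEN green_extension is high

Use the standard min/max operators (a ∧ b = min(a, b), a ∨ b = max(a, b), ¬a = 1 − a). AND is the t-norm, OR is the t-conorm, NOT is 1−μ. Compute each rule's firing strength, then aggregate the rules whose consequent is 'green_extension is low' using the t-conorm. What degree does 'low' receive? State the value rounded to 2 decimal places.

R1: ¬moderate=1−0.05=0.95 → w = 0.95
R2: long=0.33, moderate=0.05; AND[min(a, b)] → w = 0.05
R3: short=0.58, heavy=0.73; AND[min(a, b)] → w = 0.58
R4: short=0.58, ¬heavy=1−0.73=0.27; AND[min(a, b)] → w = 0.27
R5: moderate=0.05, medium=0.56; AND[min(a, b)] → w = 0.05
Rules with consequent 'low': {R2, R3, R4} → strengths 0.05, 0.58, 0.27
Aggregate via t-conorm [max(a, b)]: 0.58

0.58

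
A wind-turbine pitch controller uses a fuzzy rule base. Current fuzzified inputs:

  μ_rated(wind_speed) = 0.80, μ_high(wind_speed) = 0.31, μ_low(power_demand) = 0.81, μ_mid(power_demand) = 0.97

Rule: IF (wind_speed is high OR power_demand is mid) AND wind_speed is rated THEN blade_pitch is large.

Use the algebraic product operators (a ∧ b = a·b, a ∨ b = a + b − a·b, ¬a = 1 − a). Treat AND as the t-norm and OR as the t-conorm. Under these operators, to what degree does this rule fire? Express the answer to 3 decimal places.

0.783

firing strength: (high=0.31 OR mid=0.97) = 0.9793; AND[a·b] with rated=0.80 → w = 0.7834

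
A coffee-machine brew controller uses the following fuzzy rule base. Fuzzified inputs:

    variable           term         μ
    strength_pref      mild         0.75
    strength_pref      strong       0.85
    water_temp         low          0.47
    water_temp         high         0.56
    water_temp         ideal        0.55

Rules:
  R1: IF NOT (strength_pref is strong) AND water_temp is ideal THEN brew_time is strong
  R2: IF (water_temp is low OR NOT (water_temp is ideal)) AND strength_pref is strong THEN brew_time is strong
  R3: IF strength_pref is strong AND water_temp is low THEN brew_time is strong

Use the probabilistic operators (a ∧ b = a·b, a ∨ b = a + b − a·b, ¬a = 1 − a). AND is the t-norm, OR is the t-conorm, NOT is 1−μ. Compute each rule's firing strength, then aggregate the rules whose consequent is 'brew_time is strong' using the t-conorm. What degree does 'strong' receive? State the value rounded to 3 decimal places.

R1: ¬strong=1−0.85=0.15, ideal=0.55; AND[a·b] → w = 0.0825
R2: (low=0.47 OR ¬ideal=1−0.55=0.45) = 0.7085; AND[a·b] with strong=0.85 → w = 0.6022
R3: strong=0.85, low=0.47; AND[a·b] → w = 0.3995
Rules with consequent 'strong': {R1, R2, R3} → strengths 0.0825, 0.6022, 0.3995
Aggregate via t-conorm [a + b − a·b]: 0.7808

0.781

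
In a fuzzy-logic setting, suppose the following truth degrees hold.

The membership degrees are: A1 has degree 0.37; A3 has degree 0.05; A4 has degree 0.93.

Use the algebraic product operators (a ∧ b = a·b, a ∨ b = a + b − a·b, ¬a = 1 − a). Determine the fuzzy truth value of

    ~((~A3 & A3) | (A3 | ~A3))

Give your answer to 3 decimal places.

~A3 = 1 − 0.0500 = 0.9500
~A3 & A3 = a·b on (0.9500, 0.0500) = 0.0475
~A3 = 1 − 0.0500 = 0.9500
A3 | ~A3 = a + b − a·b on (0.0500, 0.9500) = 0.9525
(~A3 & A3) | (A3 | ~A3) = a + b − a·b on (0.0475, 0.9525) = 0.9548
~((~A3 & A3) | (A3 | ~A3)) = 1 − 0.9548 = 0.0452

0.045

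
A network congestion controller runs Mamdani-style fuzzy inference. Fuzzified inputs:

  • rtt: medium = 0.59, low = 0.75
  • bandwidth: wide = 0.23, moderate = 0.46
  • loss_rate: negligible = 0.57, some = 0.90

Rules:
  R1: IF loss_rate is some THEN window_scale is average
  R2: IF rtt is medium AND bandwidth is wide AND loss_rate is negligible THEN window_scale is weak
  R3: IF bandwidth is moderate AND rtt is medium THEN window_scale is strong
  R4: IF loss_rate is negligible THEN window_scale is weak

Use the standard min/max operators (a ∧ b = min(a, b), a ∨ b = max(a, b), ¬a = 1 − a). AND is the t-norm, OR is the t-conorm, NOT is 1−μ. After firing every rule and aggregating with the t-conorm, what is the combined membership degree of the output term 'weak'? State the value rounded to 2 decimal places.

0.57

R1: some=0.90 → w = 0.90
R2: medium=0.59, wide=0.23, negligible=0.57; AND[min(a, b)] → w = 0.23
R3: moderate=0.46, medium=0.59; AND[min(a, b)] → w = 0.46
R4: negligible=0.57 → w = 0.57
Rules with consequent 'weak': {R2, R4} → strengths 0.23, 0.57
Aggregate via t-conorm [max(a, b)]: 0.57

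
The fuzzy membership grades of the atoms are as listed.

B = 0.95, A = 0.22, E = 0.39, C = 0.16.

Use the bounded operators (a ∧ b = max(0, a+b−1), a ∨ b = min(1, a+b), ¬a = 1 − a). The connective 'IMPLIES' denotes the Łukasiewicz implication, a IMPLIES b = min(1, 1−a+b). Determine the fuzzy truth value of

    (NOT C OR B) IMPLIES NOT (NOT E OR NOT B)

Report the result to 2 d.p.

0.34

NOT C = 1 − 0.16 = 0.84
NOT C OR B = min(1, a+b) on (0.84, 0.95) = 1.00
NOT E = 1 − 0.39 = 0.61
NOT B = 1 − 0.95 = 0.05
NOT E OR NOT B = min(1, a+b) on (0.61, 0.05) = 0.66
NOT (NOT E OR NOT B) = 1 − 0.66 = 0.34
(NOT C OR B) IMPLIES NOT (NOT E OR NOT B)  [Łukasiewicz: min(1, 1−a+b)] with a=1.00, b=0.34 → 0.34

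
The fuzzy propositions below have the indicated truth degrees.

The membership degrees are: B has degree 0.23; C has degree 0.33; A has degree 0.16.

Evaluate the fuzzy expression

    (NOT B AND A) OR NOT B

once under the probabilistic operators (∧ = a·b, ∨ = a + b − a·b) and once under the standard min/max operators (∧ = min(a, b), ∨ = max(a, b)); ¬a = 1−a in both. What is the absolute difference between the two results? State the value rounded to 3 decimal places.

Under probabilistic:
  NOT B = 1 − 0.2300 = 0.7700
  NOT B AND A = a·b on (0.7700, 0.1600) = 0.1232
  NOT B = 1 − 0.2300 = 0.7700
  (NOT B AND A) OR NOT B = a + b − a·b on (0.1232, 0.7700) = 0.7983
  → value = 0.7983
Under standard min/max:
  NOT B = 1 − 0.23 = 0.77
  NOT B AND A = min(a, b) on (0.77, 0.16) = 0.16
  NOT B = 1 − 0.23 = 0.77
  (NOT B AND A) OR NOT B = max(a, b) on (0.16, 0.77) = 0.77
  → value = 0.7700
|0.7983 − 0.7700| = 0.028

0.028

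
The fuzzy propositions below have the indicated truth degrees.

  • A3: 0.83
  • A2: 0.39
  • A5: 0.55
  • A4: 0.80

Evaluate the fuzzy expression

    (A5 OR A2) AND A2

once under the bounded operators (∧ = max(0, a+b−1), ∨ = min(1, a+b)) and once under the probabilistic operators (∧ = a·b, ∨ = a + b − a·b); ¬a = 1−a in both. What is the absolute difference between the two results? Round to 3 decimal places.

0.047

Under bounded:
  A5 OR A2 = min(1, a+b) on (0.55, 0.39) = 0.94
  (A5 OR A2) AND A2 = max(0, a+b−1) on (0.94, 0.39) = 0.33
  → value = 0.3300
Under probabilistic:
  A5 OR A2 = a + b − a·b on (0.5500, 0.3900) = 0.7255
  (A5 OR A2) AND A2 = a·b on (0.7255, 0.3900) = 0.2829
  → value = 0.2829
|0.3300 − 0.2829| = 0.047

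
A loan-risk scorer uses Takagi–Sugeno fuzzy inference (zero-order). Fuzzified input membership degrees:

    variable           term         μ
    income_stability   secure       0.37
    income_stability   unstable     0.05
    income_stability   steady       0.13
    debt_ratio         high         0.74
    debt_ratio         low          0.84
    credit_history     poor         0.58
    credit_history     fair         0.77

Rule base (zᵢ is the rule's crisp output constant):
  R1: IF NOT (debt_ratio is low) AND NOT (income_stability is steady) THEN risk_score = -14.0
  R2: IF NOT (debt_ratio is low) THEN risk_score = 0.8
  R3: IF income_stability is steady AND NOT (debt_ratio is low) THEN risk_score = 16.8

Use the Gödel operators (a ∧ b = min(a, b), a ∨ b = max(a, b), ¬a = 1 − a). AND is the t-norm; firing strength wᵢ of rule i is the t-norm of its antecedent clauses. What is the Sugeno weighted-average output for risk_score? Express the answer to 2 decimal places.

R1 (z=-14.0): ¬low=1−0.84=0.16, ¬steady=1−0.13=0.87; AND[min(a, b)] → w = 0.16
R2 (z=0.8): ¬low=1−0.84=0.16 → w = 0.16
R3 (z=16.8): steady=0.13, ¬low=1−0.84=0.16; AND[min(a, b)] → w = 0.13
Weighted average = (0.16·-14.0 + 0.16·0.8 + 0.13·16.8) / (0.16 + 0.16 + 0.13)
  = 0.0720 / 0.4500 = 0.16

0.16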